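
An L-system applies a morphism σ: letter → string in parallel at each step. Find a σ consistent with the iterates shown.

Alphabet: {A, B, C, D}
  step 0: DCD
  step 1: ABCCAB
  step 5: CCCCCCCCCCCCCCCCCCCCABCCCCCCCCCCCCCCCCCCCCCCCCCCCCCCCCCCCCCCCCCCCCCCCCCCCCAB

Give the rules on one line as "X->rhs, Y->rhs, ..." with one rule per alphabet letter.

  step 0 ⇒ step 1: DCD ⇒ AB·CC·AB
    C ↦ CC
    D ↦ AB
    A ↦ CC  (constrained at step 1)
    B ↦ D  (constrained at step 1)

A->CC, B->D, C->CC, D->AB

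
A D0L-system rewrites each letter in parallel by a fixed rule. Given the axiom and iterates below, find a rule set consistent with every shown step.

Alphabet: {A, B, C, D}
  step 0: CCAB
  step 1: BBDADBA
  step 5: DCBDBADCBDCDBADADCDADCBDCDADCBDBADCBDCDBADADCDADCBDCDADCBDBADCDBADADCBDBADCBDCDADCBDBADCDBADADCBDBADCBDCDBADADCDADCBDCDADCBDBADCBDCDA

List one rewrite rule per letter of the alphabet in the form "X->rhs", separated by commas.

A->DA, B->DBA, C->B, D->DC

  step 0 ⇒ step 1: CCAB ⇒ B·B·DA·DBA
    A ↦ DA
    B ↦ DBA
    C ↦ B
    D ↦ DC  (constrained at step 1)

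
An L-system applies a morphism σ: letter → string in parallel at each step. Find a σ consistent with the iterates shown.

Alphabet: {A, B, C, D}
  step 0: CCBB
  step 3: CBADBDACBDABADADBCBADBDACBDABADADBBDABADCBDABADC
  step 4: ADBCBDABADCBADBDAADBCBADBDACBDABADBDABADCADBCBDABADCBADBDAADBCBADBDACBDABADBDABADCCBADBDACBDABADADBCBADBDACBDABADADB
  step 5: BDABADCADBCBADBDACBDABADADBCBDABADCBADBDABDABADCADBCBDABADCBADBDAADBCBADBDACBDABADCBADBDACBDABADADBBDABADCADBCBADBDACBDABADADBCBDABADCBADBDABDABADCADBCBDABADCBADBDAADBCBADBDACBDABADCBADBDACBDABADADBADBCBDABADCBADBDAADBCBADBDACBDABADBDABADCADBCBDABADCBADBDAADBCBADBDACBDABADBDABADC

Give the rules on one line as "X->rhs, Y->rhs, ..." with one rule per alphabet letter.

  step 4 ⇒ step 5: ADBCBDABADCBADBDAADBCBADBDACBDABADBDABADCADBCBDABADCBADBDAADBCBADBDACBDABADBDABADCCBADBDACBDABADADBCBADBDACBDABADADB ⇒ BDA·BAD·C·ADB·C·BAD·BDA·C·BDA·BAD·ADB·C·BDA·BAD·C·BAD·BDA·BDA·BAD·C·ADB·C·BDA·BAD·C·BAD·BDA·ADB·C·BAD·BDA·C·BDA·BAD·C·BAD·BDA·C·BDA·BAD·ADB·BDA·BAD·C·ADB·C·BAD·BDA·C·BDA·BAD·ADB·C·BDA·BAD·C·BAD·BDA·BDA·BAD·C·ADB·C·BDA·BAD·C·BAD·BDA·ADB·C·BAD·BDA·C·BDA·BAD·C·BAD·BDA·C·BDA·BAD·ADB·ADB·C·BDA·BAD·C·BAD·BDA·ADB·C·BAD·BDA·C·BDA·BAD·BDA·BAD·C·ADB·C·BDA·BAD·C·BAD·BDA·ADB·C·BAD·BDA·C·BDA·BAD·BDA·BAD·C
    A ↦ BDA
    B ↦ C
    C ↦ ADB
    D ↦ BAD

A->BDA, B->C, C->ADB, D->BAD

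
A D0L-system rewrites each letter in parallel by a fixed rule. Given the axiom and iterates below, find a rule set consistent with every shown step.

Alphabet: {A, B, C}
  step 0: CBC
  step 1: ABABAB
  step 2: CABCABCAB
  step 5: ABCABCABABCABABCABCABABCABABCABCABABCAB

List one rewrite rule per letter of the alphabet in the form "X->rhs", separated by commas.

A->C, B->AB, C->AB

  step 1 ⇒ step 2: ABABAB ⇒ C·AB·C·AB·C·AB
    A ↦ C
    B ↦ AB
  step 0 ⇒ step 1: CBC ⇒ AB·AB·AB
    C ↦ AB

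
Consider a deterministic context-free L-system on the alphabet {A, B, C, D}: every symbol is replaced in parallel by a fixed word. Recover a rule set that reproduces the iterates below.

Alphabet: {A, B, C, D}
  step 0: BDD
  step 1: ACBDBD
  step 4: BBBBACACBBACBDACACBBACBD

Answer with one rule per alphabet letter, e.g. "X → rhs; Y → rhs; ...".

  step 0 ⇒ step 1: BDD ⇒ AC·BD·BD
    B ↦ AC
    D ↦ BD
    A ↦ B  (constrained at step 1)
    C ↦ B  (constrained at step 1)

A->B, B->AC, C->B, D->BD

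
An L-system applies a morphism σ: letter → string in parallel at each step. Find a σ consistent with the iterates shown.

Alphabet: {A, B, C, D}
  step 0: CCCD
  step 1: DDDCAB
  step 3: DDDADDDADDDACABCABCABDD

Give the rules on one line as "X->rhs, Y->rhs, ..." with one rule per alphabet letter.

A->DD, B->A, C->D, D->CAB

  step 0 ⇒ step 1: CCCD ⇒ D·D·D·CAB
    C ↦ D
    D ↦ CAB
    A ↦ DD  (constrained at step 1)
    B ↦ A  (constrained at step 1)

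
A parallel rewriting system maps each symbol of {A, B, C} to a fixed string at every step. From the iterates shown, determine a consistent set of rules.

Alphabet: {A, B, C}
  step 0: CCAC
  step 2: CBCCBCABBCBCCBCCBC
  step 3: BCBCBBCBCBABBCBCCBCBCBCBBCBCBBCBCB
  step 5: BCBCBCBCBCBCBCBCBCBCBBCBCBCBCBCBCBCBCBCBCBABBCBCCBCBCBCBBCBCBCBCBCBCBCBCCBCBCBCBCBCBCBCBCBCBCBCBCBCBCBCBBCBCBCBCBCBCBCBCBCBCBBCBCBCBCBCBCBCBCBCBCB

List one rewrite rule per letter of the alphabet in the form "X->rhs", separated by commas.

  step 2 ⇒ step 3: CBCCBCABBCBCCBCCBC ⇒ B·CBC·B·B·CBC·B·ABB·CBC·CBC·B·CBC·B·B·CBC·B·B·CBC·B
    A ↦ ABB
    B ↦ CBC
    C ↦ B

A->ABB, B->CBC, C->B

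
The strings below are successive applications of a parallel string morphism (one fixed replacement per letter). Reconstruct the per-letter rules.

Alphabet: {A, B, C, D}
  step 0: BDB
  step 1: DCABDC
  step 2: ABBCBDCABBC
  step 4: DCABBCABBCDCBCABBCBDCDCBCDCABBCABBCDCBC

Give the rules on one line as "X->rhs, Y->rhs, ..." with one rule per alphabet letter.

A->B, B->DC, C->BC, D->AB

  step 1 ⇒ step 2: DCABDC ⇒ AB·BC·B·DC·AB·BC
    A ↦ B
    B ↦ DC
    C ↦ BC
    D ↦ AB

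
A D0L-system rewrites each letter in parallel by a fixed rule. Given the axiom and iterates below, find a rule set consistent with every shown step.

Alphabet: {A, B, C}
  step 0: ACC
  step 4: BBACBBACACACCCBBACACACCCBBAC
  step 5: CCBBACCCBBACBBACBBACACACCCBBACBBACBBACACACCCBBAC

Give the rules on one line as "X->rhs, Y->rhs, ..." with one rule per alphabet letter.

A->BB, B->C, C->AC

  step 4 ⇒ step 5: BBACBBACACACCCBBACACACCCBBAC ⇒ C·C·BB·AC·C·C·BB·AC·BB·AC·BB·AC·AC·AC·C·C·BB·AC·BB·AC·BB·AC·AC·AC·C·C·BB·AC
    A ↦ BB
    B ↦ C
    C ↦ AC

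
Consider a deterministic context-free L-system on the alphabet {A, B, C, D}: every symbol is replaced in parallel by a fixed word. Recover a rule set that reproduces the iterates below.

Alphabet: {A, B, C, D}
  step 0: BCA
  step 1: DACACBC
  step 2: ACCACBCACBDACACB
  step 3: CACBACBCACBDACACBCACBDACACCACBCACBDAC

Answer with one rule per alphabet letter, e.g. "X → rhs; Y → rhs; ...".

A->C, B->DAC, C->ACB, D->AC

  step 2 ⇒ step 3: ACCACBCACBDACACB ⇒ C·ACB·ACB·C·ACB·DAC·ACB·C·ACB·DAC·AC·C·ACB·C·ACB·DAC
    A ↦ C
    B ↦ DAC
    C ↦ ACB
    D ↦ AC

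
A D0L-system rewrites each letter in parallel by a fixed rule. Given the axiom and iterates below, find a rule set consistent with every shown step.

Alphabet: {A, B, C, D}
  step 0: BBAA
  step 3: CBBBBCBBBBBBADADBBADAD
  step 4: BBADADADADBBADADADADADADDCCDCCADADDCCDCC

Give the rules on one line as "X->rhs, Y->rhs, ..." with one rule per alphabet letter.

  step 3 ⇒ step 4: CBBBBCBBBBBBADADBBADAD ⇒ BB·AD·AD·AD·AD·BB·AD·AD·AD·AD·AD·AD·DC·C·DC·C·AD·AD·DC·C·DC·C
    A ↦ DC
    B ↦ AD
    C ↦ BB
    D ↦ C

A->DC, B->AD, C->BB, D->C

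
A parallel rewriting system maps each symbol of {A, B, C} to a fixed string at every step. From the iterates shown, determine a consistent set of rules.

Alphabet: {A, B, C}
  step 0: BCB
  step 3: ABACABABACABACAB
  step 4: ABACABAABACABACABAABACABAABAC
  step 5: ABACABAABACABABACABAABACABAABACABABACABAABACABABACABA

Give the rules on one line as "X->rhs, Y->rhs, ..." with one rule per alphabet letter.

  step 4 ⇒ step 5: ABACABAABACABACABAABACABAABAC ⇒ AB·AC·AB·A·AB·AC·AB·AB·AC·AB·A·AB·AC·AB·A·AB·AC·AB·AB·AC·AB·A·AB·AC·AB·AB·AC·AB·A
    A ↦ AB
    B ↦ AC
    C ↦ A

A->AB, B->AC, C->A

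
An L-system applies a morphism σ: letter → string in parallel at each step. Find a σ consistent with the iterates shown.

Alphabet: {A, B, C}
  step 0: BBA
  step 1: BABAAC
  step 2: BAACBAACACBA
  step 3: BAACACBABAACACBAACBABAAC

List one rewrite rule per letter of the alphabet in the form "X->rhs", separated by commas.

A->AC, B->BA, C->BA

  step 2 ⇒ step 3: BAACBAACACBA ⇒ BA·AC·AC·BA·BA·AC·AC·BA·AC·BA·BA·AC
    A ↦ AC
    B ↦ BA
    C ↦ BA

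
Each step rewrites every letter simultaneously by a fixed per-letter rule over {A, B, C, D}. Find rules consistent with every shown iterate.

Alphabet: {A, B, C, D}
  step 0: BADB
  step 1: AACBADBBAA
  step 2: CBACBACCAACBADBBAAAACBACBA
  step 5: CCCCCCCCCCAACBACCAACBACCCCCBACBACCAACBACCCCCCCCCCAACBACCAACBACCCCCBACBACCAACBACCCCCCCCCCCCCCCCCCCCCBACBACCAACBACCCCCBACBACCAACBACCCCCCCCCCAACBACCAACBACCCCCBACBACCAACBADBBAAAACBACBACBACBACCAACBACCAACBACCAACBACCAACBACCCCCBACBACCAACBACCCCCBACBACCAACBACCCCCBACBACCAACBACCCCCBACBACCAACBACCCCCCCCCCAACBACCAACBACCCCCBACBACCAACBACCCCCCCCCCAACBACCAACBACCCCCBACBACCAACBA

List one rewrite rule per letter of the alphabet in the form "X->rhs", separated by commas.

  step 1 ⇒ step 2: AACBADBBAA ⇒ CBA·CBA·CC·AA·CBA·DBB·AA·AA·CBA·CBA
    A ↦ CBA
    B ↦ AA
    C ↦ CC
    D ↦ DBB

A->CBA, B->AA, C->CC, D->DBB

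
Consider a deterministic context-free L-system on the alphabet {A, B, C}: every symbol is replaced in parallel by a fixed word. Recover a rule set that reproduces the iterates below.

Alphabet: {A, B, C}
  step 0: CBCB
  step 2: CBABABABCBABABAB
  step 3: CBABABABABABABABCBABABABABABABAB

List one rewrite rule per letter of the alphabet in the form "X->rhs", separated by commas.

  step 2 ⇒ step 3: CBABABABCBABABAB ⇒ CB·AB·AB·AB·AB·AB·AB·AB·CB·AB·AB·AB·AB·AB·AB·AB
    A ↦ AB
    B ↦ AB
    C ↦ CB

A->AB, B->AB, C->CB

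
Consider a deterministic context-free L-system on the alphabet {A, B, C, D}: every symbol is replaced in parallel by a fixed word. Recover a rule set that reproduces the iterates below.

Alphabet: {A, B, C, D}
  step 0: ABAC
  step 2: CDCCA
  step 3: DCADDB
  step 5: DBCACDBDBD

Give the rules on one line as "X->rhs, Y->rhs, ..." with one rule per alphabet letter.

A->B, B->C, C->D, D->CA

  step 2 ⇒ step 3: CDCCA ⇒ D·CA·D·D·B
    A ↦ B
    C ↦ D
    D ↦ CA
    B ↦ C  (constrained at step 0)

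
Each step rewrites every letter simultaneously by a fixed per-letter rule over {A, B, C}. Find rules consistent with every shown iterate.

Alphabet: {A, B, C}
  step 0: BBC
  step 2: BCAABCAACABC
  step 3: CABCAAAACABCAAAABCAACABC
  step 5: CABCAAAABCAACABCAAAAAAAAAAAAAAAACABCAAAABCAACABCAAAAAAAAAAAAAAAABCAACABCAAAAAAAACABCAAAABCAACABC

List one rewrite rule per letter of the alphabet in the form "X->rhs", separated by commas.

A->AA, B->CA, C->BC

  step 2 ⇒ step 3: BCAABCAACABC ⇒ CA·BC·AA·AA·CA·BC·AA·AA·BC·AA·CA·BC
    A ↦ AA
    B ↦ CA
    C ↦ BC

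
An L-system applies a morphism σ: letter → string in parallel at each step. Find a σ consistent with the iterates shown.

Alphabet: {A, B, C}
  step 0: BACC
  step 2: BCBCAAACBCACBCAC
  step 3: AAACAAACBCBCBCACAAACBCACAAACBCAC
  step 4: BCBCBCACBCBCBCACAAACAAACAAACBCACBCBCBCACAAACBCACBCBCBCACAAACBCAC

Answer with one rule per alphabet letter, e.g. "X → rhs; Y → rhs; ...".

A->BC, B->AA, C->AC

  step 3 ⇒ step 4: AAACAAACBCBCBCACAAACBCACAAACBCAC ⇒ BC·BC·BC·AC·BC·BC·BC·AC·AA·AC·AA·AC·AA·AC·BC·AC·BC·BC·BC·AC·AA·AC·BC·AC·BC·BC·BC·AC·AA·AC·BC·AC
    A ↦ BC
    B ↦ AA
    C ↦ AC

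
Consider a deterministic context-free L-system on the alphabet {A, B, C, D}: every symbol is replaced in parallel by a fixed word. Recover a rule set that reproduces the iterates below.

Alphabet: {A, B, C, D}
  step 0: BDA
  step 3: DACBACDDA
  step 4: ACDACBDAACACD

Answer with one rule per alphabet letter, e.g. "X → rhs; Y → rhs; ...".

  step 3 ⇒ step 4: DACBACDDA ⇒ AC·D·A·CB·D·A·AC·AC·D
    A ↦ D
    B ↦ CB
    C ↦ A
    D ↦ AC

A->D, B->CB, C->A, D->AC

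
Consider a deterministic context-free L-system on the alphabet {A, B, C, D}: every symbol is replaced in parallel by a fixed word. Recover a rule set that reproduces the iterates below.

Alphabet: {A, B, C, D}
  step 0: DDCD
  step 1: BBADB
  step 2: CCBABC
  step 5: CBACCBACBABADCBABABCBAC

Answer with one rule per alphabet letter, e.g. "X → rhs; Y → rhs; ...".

  step 1 ⇒ step 2: BBADB ⇒ C·C·BA·B·C
    A ↦ BA
    B ↦ C
    D ↦ B
  step 0 ⇒ step 1: DDCD ⇒ B·B·AD·B
    C ↦ AD

A->BA, B->C, C->AD, D->B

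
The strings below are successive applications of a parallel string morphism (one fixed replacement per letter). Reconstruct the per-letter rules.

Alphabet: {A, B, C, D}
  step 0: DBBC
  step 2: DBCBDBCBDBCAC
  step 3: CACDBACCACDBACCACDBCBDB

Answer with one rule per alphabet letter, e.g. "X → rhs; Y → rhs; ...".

  step 2 ⇒ step 3: DBCBDBCBDBCAC ⇒ C·AC·DB·AC·C·AC·DB·AC·C·AC·DB·CB·DB
    A ↦ CB
    B ↦ AC
    C ↦ DB
    D ↦ C

A->CB, B->AC, C->DB, D->C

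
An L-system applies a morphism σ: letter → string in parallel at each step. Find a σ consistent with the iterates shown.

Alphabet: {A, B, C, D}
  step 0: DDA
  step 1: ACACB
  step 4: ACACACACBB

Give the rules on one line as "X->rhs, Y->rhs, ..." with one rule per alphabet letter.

A->B, B->D, C->B, D->AC

  step 0 ⇒ step 1: DDA ⇒ AC·AC·B
    A ↦ B
    D ↦ AC
    B ↦ D  (constrained at step 1)
    C ↦ B  (constrained at step 1)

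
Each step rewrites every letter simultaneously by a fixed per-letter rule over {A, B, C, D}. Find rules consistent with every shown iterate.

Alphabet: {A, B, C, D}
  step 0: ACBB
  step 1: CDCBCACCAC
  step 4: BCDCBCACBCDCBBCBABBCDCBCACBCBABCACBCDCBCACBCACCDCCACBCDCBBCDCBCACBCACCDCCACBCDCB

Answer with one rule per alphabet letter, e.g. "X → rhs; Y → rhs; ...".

A->CDC, B->CAC, C->B, D->CBA

  step 0 ⇒ step 1: ACBB ⇒ CDC·B·CAC·CAC
    A ↦ CDC
    B ↦ CAC
    C ↦ B
    D ↦ CBA  (constrained at step 1)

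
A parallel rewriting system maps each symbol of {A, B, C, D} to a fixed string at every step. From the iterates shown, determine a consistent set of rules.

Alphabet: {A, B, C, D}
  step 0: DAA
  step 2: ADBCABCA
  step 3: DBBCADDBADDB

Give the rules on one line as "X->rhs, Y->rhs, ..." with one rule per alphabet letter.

  step 2 ⇒ step 3: ADBCABCA ⇒ DB·BC·A·D·DB·A·D·DB
    A ↦ DB
    B ↦ A
    C ↦ D
    D ↦ BC

A->DB, B->A, C->D, D->BC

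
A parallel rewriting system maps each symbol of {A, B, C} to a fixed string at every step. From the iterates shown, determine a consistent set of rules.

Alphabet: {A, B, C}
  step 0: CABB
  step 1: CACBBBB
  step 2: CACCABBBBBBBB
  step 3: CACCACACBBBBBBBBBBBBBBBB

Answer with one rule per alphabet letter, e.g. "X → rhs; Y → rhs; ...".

A->C, B->BB, C->CA

  step 2 ⇒ step 3: CACCABBBBBBBB ⇒ CA·C·CA·CA·C·BB·BB·BB·BB·BB·BB·BB·BB
    A ↦ C
    B ↦ BB
    C ↦ CA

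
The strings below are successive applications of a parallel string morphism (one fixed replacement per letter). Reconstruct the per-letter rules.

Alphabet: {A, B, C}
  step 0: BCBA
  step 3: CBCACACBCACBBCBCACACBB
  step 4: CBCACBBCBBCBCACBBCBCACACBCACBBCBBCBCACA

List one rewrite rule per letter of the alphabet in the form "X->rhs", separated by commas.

A->B, B->CA, C->CB

  step 3 ⇒ step 4: CBCACACBCACBBCBCACACBB ⇒ CB·CA·CB·B·CB·B·CB·CA·CB·B·CB·CA·CA·CB·CA·CB·B·CB·B·CB·CA·CA
    A ↦ B
    B ↦ CA
    C ↦ CB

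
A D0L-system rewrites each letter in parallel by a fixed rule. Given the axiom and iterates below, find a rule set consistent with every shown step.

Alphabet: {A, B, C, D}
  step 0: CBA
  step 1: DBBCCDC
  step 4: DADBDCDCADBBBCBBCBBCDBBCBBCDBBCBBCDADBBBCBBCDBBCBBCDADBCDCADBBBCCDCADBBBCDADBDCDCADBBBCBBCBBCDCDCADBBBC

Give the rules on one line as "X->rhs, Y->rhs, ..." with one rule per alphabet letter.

A->CDC, B->BBC, C->D, D->ADB

  step 0 ⇒ step 1: CBA ⇒ D·BBC·CDC
    A ↦ CDC
    B ↦ BBC
    C ↦ D
    D ↦ ADB  (constrained at step 1)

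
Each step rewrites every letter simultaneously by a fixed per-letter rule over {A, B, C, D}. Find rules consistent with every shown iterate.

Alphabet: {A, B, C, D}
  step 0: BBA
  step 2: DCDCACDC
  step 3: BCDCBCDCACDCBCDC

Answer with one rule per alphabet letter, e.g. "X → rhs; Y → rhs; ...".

  step 2 ⇒ step 3: DCDCACDC ⇒ BC·DC·BC·DC·AC·DC·BC·DC
    A ↦ AC
    C ↦ DC
    D ↦ BC
    B ↦ C  (constrained at step 0)

A->AC, B->C, C->DC, D->BC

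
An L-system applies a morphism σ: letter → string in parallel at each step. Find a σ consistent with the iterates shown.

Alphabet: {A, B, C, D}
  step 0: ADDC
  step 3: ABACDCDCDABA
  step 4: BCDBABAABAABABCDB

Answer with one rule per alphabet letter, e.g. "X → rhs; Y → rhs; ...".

  step 3 ⇒ step 4: ABACDCDCDABA ⇒ B·CD·B·AB·A·AB·A·AB·A·B·CD·B
    A ↦ B
    B ↦ CD
    C ↦ AB
    D ↦ A

A->B, B->CD, C->AB, D->A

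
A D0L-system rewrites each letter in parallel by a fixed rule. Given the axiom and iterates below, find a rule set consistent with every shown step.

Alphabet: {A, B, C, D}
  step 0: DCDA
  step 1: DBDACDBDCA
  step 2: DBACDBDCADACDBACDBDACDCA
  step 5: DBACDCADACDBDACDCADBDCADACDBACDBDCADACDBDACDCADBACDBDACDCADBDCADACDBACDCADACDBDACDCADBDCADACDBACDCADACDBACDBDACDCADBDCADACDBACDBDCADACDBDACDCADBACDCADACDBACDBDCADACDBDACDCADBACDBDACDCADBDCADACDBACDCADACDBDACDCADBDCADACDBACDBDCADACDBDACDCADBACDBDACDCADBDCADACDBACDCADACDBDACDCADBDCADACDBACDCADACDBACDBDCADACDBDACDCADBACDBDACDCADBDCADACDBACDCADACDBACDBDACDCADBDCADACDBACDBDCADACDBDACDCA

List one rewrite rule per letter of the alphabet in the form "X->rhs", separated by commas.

A->DCA, B->AC, C->DAC, D->DB

  step 1 ⇒ step 2: DBDACDBDCA ⇒ DB·AC·DB·DCA·DAC·DB·AC·DB·DAC·DCA
    A ↦ DCA
    B ↦ AC
    C ↦ DAC
    D ↦ DB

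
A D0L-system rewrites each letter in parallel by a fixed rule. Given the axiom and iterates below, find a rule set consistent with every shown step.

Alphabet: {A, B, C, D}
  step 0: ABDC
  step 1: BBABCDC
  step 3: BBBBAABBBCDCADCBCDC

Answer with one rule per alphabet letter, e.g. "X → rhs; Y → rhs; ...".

A->BB, B->A, C->DC, D->BC

  step 0 ⇒ step 1: ABDC ⇒ BB·A·BC·DC
    A ↦ BB
    B ↦ A
    C ↦ DC
    D ↦ BC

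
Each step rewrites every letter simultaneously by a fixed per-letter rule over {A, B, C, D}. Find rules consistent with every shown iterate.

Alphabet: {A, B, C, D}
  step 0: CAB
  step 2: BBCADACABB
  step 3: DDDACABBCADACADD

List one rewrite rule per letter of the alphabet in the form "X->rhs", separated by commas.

A->CA, B->D, C->DA, D->BB

  step 2 ⇒ step 3: BBCADACABB ⇒ D·D·DA·CA·BB·CA·DA·CA·D·D
    A ↦ CA
    B ↦ D
    C ↦ DA
    D ↦ BB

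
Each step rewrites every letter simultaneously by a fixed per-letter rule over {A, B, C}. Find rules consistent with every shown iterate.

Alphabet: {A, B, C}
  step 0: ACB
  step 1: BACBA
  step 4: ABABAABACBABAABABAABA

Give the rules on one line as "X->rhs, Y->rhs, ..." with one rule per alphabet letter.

A->BA, B->A, C->CB

  step 0 ⇒ step 1: ACB ⇒ BA·CB·A
    A ↦ BA
    B ↦ A
    C ↦ CB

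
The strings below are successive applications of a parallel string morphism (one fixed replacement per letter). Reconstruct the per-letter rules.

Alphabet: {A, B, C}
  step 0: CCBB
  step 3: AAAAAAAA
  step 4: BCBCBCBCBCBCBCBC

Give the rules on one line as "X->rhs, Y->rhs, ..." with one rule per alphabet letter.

  step 3 ⇒ step 4: AAAAAAAA ⇒ BC·BC·BC·BC·BC·BC·BC·BC
    A ↦ BC
    B ↦ A  (constrained at step 0)
    C ↦ A  (constrained at step 0)

A->BC, B->A, C->A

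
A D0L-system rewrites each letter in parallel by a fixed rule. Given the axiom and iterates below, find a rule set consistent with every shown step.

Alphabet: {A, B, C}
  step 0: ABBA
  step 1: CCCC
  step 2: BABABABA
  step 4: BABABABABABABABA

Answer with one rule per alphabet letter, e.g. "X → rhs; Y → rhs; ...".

A->C, B->C, C->BA

  step 1 ⇒ step 2: CCCC ⇒ BA·BA·BA·BA
    C ↦ BA
  step 0 ⇒ step 1: ABBA ⇒ C·C·C·C
    A ↦ C
  step 0 ⇒ step 1: ABBA ⇒ C·C·C·C
    B ↦ C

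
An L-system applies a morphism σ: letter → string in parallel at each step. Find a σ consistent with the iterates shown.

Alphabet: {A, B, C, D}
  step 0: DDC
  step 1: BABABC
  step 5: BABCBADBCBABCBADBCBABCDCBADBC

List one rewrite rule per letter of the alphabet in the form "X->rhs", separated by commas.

A->C, B->D, C->BC, D->BA

  step 0 ⇒ step 1: DDC ⇒ BA·BA·BC
    C ↦ BC
    D ↦ BA
    A ↦ C  (constrained at step 1)
    B ↦ D  (constrained at step 1)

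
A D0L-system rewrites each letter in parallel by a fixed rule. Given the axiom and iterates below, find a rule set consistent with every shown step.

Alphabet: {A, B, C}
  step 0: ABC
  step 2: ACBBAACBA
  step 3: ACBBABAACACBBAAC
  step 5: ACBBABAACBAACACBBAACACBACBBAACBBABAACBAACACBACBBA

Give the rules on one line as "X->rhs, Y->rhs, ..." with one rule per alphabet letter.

  step 2 ⇒ step 3: ACBBAACBA ⇒ AC·B·BA·BA·AC·AC·B·BA·AC
    A ↦ AC
    B ↦ BA
    C ↦ B

A->AC, B->BA, C->B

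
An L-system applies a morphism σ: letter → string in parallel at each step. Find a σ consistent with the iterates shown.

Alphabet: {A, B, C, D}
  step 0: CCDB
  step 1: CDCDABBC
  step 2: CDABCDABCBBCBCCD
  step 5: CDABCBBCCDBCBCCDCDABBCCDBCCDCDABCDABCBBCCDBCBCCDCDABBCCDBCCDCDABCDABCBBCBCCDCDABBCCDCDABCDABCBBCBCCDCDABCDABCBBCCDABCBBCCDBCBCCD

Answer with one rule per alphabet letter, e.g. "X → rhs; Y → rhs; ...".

A->CB, B->BC, C->CD, D->AB

  step 1 ⇒ step 2: CDCDABBC ⇒ CD·AB·CD·AB·CB·BC·BC·CD
    A ↦ CB
    B ↦ BC
    C ↦ CD
    D ↦ AB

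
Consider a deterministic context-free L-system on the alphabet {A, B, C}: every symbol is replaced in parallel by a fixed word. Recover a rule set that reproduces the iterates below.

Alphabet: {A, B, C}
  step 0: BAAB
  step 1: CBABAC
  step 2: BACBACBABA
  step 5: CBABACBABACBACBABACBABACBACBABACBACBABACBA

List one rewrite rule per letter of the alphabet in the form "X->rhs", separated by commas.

  step 1 ⇒ step 2: CBABAC ⇒ BA·C·BA·C·BA·BA
    A ↦ BA
    B ↦ C
    C ↦ BA

A->BA, B->C, C->BA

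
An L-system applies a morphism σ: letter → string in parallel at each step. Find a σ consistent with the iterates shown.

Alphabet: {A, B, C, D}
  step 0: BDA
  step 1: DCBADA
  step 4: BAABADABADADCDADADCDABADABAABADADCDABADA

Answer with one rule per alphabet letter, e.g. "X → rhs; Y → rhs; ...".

A->DA, B->DC, C->A, D->BA

  step 0 ⇒ step 1: BDA ⇒ DC·BA·DA
    A ↦ DA
    B ↦ DC
    D ↦ BA
    C ↦ A  (constrained at step 1)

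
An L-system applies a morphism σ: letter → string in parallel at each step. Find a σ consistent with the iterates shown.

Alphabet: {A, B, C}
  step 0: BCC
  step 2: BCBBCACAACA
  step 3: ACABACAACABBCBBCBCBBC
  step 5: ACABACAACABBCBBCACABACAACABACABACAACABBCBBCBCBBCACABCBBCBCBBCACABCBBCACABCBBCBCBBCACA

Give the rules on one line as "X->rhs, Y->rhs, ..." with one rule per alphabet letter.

  step 2 ⇒ step 3: BCBBCACAACA ⇒ ACA·B·ACA·ACA·B·BC·B·BC·BC·B·BC
    A ↦ BC
    B ↦ ACA
    C ↦ B

A->BC, B->ACA, C->B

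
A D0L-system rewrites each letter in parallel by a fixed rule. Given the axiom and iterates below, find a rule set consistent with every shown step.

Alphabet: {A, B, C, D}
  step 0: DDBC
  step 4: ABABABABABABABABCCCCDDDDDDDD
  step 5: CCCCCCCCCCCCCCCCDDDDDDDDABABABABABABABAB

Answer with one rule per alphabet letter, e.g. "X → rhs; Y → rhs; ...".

A->C, B->C, C->DD, D->AB

  step 4 ⇒ step 5: ABABABABABABABABCCCCDDDDDDDD ⇒ C·C·C·C·C·C·C·C·C·C·C·C·C·C·C·C·DD·DD·DD·DD·AB·AB·AB·AB·AB·AB·AB·AB
    A ↦ C
    B ↦ C
    C ↦ DD
    D ↦ AB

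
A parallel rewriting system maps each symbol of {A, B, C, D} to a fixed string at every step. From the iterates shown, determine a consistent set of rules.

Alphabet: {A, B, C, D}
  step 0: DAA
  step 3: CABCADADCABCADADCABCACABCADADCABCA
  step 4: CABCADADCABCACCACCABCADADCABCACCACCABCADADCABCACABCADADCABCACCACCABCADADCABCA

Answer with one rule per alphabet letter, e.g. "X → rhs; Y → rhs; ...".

A->CA, B->DAD, C->CAB, D->C

  step 3 ⇒ step 4: CABCADADCABCADADCABCACABCADADCABCA ⇒ CAB·CA·DAD·CAB·CA·C·CA·C·CAB·CA·DAD·CAB·CA·C·CA·C·CAB·CA·DAD·CAB·CA·CAB·CA·DAD·CAB·CA·C·CA·C·CAB·CA·DAD·CAB·CA
    A ↦ CA
    B ↦ DAD
    C ↦ CAB
    D ↦ C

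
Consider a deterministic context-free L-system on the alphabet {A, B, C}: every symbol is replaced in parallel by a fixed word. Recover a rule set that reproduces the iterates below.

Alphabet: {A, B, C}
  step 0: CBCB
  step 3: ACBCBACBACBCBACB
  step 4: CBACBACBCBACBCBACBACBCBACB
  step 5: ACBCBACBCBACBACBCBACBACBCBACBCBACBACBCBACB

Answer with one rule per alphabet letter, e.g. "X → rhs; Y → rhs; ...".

  step 4 ⇒ step 5: CBACBACBCBACBCBACBACBCBACB ⇒ A·CB·CB·A·CB·CB·A·CB·A·CB·CB·A·CB·A·CB·CB·A·CB·CB·A·CB·A·CB·CB·A·CB
    A ↦ CB
    B ↦ CB
    C ↦ A

A->CB, B->CB, C->A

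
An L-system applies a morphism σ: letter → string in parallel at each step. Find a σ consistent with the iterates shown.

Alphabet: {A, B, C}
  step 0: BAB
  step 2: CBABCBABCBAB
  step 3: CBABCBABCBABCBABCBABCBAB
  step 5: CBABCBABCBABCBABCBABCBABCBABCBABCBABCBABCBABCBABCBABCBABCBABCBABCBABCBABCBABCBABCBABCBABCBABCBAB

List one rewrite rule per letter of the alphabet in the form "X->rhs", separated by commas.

A->CB, B->AB, C->CB

  step 2 ⇒ step 3: CBABCBABCBAB ⇒ CB·AB·CB·AB·CB·AB·CB·AB·CB·AB·CB·AB
    A ↦ CB
    B ↦ AB
    C ↦ CB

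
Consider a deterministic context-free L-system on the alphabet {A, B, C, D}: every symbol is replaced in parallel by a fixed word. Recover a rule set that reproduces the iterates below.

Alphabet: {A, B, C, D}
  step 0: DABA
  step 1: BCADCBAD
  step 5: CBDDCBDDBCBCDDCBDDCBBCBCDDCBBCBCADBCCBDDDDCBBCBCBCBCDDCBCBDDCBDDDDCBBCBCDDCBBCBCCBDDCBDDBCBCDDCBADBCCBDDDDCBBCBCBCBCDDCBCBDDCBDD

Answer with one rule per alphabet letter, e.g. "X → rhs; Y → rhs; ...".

A->AD, B->CB, C->DD, D->BC

  step 0 ⇒ step 1: DABA ⇒ BC·AD·CB·AD
    A ↦ AD
    B ↦ CB
    D ↦ BC
    C ↦ DD  (constrained at step 1)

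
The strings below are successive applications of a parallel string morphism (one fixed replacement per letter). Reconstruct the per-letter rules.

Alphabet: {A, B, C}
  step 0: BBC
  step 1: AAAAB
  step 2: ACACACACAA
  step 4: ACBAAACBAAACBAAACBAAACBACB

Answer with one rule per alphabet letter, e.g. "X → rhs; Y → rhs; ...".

  step 1 ⇒ step 2: AAAAB ⇒ AC·AC·AC·AC·AA
    A ↦ AC
    B ↦ AA
  step 0 ⇒ step 1: BBC ⇒ AA·AA·B
    C ↦ B

A->AC, B->AA, C->B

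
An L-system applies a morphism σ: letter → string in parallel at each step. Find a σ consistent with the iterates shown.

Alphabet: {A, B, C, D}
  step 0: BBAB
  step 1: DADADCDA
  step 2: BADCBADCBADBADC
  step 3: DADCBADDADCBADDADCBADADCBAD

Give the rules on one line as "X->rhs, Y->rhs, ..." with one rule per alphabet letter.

A->DC, B->DA, C->D, D->BA

  step 2 ⇒ step 3: BADCBADCBADBADC ⇒ DA·DC·BA·D·DA·DC·BA·D·DA·DC·BA·DA·DC·BA·D
    A ↦ DC
    B ↦ DA
    C ↦ D
    D ↦ BA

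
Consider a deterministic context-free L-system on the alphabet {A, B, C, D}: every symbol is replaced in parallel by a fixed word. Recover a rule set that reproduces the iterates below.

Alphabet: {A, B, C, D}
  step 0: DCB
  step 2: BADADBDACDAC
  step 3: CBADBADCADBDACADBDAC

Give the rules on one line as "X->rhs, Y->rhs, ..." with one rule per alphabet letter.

A->B, B->C, C->DAC, D->AD

  step 2 ⇒ step 3: BADADBDACDAC ⇒ C·B·AD·B·AD·C·AD·B·DAC·AD·B·DAC
    A ↦ B
    B ↦ C
    C ↦ DAC
    D ↦ AD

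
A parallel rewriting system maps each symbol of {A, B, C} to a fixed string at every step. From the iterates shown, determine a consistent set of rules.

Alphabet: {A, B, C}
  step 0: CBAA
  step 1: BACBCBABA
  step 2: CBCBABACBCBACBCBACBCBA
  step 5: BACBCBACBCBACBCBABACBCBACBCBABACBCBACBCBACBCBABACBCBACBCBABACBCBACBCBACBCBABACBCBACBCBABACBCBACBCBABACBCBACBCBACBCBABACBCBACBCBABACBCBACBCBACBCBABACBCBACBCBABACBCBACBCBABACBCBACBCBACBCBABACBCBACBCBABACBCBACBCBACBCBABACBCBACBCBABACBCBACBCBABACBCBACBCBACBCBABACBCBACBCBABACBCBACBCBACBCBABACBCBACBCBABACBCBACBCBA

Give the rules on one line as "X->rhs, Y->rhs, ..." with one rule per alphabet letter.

  step 1 ⇒ step 2: BACBCBABA ⇒ CBC·BA·BA·CBC·BA·CBC·BA·CBC·BA
    A ↦ BA
    B ↦ CBC
    C ↦ BA

A->BA, B->CBC, C->BA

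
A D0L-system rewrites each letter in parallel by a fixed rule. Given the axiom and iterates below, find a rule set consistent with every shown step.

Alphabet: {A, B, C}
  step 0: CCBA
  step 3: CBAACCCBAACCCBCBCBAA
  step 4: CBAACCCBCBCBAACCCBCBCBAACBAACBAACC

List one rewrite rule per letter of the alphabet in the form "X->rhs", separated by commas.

  step 3 ⇒ step 4: CBAACCCBAACCCBCBCBAA ⇒ CB·AA·C·C·CB·CB·CB·AA·C·C·CB·CB·CB·AA·CB·AA·CB·AA·C·C
    A ↦ C
    B ↦ AA
    C ↦ CB

A->C, B->AA, C->CB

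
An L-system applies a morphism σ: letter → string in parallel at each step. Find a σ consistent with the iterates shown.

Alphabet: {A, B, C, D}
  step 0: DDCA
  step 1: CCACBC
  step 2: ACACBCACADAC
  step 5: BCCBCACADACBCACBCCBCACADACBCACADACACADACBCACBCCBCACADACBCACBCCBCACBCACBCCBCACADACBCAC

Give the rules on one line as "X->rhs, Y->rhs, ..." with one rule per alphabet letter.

A->BC, B->AD, C->AC, D->C

  step 1 ⇒ step 2: CCACBC ⇒ AC·AC·BC·AC·AD·AC
    A ↦ BC
    B ↦ AD
    C ↦ AC
  step 0 ⇒ step 1: DDCA ⇒ C·C·AC·BC
    D ↦ C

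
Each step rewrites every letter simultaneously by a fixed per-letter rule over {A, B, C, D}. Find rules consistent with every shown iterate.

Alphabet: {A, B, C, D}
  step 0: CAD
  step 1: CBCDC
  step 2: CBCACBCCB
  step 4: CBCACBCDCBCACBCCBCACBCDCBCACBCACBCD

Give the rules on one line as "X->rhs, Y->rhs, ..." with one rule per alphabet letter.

  step 1 ⇒ step 2: CBCDC ⇒ CB·CA·CB·C·CB
    B ↦ CA
    C ↦ CB
    D ↦ C
  step 0 ⇒ step 1: CAD ⇒ CB·CD·C
    A ↦ CD

A->CD, B->CA, C->CB, D->C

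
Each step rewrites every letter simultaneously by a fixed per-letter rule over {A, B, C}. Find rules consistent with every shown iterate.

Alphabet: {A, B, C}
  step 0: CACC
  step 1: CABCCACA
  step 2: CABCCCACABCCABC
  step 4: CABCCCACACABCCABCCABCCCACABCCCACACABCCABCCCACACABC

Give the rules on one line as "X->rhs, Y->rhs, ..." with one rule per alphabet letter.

  step 1 ⇒ step 2: CABCCACA ⇒ CA·BC·C·CA·CA·BC·CA·BC
    A ↦ BC
    B ↦ C
    C ↦ CA

A->BC, B->C, C->CA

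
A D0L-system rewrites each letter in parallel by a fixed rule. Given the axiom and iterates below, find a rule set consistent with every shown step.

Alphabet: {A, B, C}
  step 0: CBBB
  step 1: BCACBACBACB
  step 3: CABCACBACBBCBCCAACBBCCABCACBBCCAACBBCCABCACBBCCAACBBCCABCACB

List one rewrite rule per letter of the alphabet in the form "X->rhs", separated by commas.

  step 0 ⇒ step 1: CBBB ⇒ BC·ACB·ACB·ACB
    B ↦ ACB
    C ↦ BC
    A ↦ CA  (constrained at step 1)

A->CA, B->ACB, C->BC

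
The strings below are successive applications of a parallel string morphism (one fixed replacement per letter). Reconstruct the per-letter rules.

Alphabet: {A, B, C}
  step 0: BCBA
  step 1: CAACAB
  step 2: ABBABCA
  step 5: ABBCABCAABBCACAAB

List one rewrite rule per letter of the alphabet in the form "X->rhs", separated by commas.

  step 1 ⇒ step 2: CAACAB ⇒ A·B·B·A·B·CA
    A ↦ B
    B ↦ CA
    C ↦ A

A->B, B->CA, C->A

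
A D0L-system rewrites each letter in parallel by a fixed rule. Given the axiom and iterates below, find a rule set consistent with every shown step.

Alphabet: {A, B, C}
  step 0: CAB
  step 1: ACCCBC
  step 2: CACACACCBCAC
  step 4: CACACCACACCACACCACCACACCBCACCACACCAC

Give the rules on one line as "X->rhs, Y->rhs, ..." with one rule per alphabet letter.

A->C, B->CBC, C->AC

  step 1 ⇒ step 2: ACCCBC ⇒ C·AC·AC·AC·CBC·AC
    A ↦ C
    B ↦ CBC
    C ↦ AC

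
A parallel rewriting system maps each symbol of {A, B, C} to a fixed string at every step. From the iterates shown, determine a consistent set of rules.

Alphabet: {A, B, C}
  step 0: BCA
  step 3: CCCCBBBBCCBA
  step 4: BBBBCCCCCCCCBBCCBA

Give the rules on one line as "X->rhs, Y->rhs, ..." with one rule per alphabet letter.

  step 3 ⇒ step 4: CCCCBBBBCCBA ⇒ B·B·B·B·CC·CC·CC·CC·B·B·CC·BA
    A ↦ BA
    B ↦ CC
    C ↦ B

A->BA, B->CC, C->B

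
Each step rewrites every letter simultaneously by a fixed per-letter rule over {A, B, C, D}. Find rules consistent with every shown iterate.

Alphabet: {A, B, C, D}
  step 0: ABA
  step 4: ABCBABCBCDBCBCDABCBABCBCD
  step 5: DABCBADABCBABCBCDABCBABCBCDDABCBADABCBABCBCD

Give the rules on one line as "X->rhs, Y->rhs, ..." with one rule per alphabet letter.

  step 4 ⇒ step 5: ABCBABCBCDBCBCDABCBABCBCD ⇒ D·A·BCB·A·D·A·BCB·A·BCB·CD·A·BCB·A·BCB·CD·D·A·BCB·A·D·A·BCB·A·BCB·CD
    A ↦ D
    B ↦ A
    C ↦ BCB
    D ↦ CD

A->D, B->A, C->BCB, D->CD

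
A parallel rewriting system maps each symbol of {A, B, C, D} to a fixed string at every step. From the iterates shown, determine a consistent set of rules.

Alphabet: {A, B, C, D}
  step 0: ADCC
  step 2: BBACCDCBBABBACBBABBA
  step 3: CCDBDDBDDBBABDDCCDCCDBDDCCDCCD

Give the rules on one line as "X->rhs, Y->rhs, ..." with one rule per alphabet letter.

  step 2 ⇒ step 3: BBACCDCBBABBACBBABBA ⇒ C·C·D·BDD·BDD·BBA·BDD·C·C·D·C·C·D·BDD·C·C·D·C·C·D
    A ↦ D
    B ↦ C
    C ↦ BDD
    D ↦ BBA

A->D, B->C, C->BDD, D->BBA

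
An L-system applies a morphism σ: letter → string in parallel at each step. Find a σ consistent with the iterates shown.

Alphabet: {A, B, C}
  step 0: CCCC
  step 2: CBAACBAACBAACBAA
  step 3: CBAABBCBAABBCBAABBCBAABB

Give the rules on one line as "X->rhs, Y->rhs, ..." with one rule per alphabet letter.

  step 2 ⇒ step 3: CBAACBAACBAACBAA ⇒ CB·AA·B·B·CB·AA·B·B·CB·AA·B·B·CB·AA·B·B
    A ↦ B
    B ↦ AA
    C ↦ CB

A->B, B->AA, C->CB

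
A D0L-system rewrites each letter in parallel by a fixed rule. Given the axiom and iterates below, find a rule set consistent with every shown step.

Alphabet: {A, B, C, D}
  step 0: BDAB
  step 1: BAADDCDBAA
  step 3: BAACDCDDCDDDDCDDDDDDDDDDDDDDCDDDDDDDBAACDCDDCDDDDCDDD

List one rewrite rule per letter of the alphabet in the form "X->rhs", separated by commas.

  step 0 ⇒ step 1: BDAB ⇒ BAA·DD·CD·BAA
    A ↦ CD
    B ↦ BAA
    D ↦ DD
    C ↦ DCD  (constrained at step 1)

A->CD, B->BAA, C->DCD, D->DD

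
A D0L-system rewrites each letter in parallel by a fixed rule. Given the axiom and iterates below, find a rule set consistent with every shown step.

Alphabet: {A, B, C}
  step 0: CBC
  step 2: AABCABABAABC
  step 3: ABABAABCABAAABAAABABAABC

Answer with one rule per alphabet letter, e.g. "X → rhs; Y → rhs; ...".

A->AB, B->AA, C->BC

  step 2 ⇒ step 3: AABCABABAABC ⇒ AB·AB·AA·BC·AB·AA·AB·AA·AB·AB·AA·BC
    A ↦ AB
    B ↦ AA
    C ↦ BC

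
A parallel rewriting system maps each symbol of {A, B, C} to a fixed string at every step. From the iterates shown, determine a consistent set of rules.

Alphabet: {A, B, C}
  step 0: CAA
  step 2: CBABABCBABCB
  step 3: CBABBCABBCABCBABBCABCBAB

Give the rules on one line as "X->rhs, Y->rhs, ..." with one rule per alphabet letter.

  step 2 ⇒ step 3: CBABABCBABCB ⇒ CB·AB·BC·AB·BC·AB·CB·AB·BC·AB·CB·AB
    A ↦ BC
    B ↦ AB
    C ↦ CB

A->BC, B->AB, C->CB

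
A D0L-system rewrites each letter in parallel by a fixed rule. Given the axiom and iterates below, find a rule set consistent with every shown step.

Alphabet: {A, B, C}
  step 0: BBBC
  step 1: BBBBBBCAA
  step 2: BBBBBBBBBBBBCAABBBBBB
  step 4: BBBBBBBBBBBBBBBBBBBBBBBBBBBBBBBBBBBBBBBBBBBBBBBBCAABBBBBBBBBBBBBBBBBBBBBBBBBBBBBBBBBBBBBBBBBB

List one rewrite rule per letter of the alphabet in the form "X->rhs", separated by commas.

A->BBB, B->BB, C->CAA

  step 1 ⇒ step 2: BBBBBBCAA ⇒ BB·BB·BB·BB·BB·BB·CAA·BBB·BBB
    A ↦ BBB
    B ↦ BB
    C ↦ CAA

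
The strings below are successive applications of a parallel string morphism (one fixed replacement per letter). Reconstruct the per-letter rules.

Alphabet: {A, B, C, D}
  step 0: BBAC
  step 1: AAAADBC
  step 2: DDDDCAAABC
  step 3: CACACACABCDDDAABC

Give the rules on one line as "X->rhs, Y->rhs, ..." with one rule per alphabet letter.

A->D, B->AA, C->BC, D->CA

  step 2 ⇒ step 3: DDDDCAAABC ⇒ CA·CA·CA·CA·BC·D·D·D·AA·BC
    A ↦ D
    B ↦ AA
    C ↦ BC
    D ↦ CA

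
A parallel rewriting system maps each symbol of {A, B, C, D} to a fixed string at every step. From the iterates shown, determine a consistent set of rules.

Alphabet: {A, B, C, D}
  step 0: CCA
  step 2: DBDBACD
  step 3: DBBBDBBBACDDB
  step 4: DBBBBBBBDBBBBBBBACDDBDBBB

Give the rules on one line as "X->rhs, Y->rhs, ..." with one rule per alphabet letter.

  step 3 ⇒ step 4: DBBBDBBBACDDB ⇒ DB·BB·BB·BB·DB·BB·BB·BB·AC·D·DB·DB·BB
    A ↦ AC
    B ↦ BB
    C ↦ D
    D ↦ DB

A->AC, B->BB, C->D, D->DB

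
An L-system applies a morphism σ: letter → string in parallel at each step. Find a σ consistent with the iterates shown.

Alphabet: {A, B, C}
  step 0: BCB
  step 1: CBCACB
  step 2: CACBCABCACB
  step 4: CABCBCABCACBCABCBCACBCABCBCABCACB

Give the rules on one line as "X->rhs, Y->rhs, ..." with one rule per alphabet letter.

  step 1 ⇒ step 2: CBCACB ⇒ CA·CB·CA·B·CA·CB
    A ↦ B
    B ↦ CB
    C ↦ CA

A->B, B->CB, C->CA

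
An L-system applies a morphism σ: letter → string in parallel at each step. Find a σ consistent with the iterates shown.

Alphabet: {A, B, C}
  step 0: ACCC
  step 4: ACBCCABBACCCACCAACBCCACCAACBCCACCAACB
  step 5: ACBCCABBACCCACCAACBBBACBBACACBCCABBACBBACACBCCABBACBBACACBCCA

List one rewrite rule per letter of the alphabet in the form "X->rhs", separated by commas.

  step 4 ⇒ step 5: ACBCCABBACCCACCAACBCCACCAACBCCACCAACB ⇒ AC·B·CCA·B·B·AC·CCA·CCA·AC·B·B·B·AC·B·B·AC·AC·B·CCA·B·B·AC·B·B·AC·AC·B·CCA·B·B·AC·B·B·AC·AC·B·CCA
    A ↦ AC
    B ↦ CCA
    C ↦ B

A->AC, B->CCA, C->B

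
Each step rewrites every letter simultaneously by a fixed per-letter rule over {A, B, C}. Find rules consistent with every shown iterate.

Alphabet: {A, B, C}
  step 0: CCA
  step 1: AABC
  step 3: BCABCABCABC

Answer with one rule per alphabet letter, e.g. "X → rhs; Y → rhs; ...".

  step 0 ⇒ step 1: CCA ⇒ A·A·BC
    A ↦ BC
    C ↦ A
    B ↦ BC  (constrained at step 1)

A->BC, B->BC, C->A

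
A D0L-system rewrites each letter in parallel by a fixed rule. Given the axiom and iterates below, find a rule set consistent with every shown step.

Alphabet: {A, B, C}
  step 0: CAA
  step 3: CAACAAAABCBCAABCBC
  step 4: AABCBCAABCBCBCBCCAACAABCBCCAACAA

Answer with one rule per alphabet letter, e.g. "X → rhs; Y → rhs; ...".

A->BC, B->C, C->AA

  step 3 ⇒ step 4: CAACAAAABCBCAABCBC ⇒ AA·BC·BC·AA·BC·BC·BC·BC·C·AA·C·AA·BC·BC·C·AA·C·AA
    A ↦ BC
    B ↦ C
    C ↦ AA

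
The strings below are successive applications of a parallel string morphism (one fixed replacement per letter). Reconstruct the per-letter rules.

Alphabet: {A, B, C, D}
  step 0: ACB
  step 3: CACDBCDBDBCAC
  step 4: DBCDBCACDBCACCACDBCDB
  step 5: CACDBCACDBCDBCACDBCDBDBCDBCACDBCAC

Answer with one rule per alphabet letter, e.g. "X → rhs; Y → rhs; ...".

A->C, B->AC, C->DB, D->C

  step 4 ⇒ step 5: DBCDBCACDBCACCACDBCDB ⇒ C·AC·DB·C·AC·DB·C·DB·C·AC·DB·C·DB·DB·C·DB·C·AC·DB·C·AC
    A ↦ C
    B ↦ AC
    C ↦ DB
    D ↦ C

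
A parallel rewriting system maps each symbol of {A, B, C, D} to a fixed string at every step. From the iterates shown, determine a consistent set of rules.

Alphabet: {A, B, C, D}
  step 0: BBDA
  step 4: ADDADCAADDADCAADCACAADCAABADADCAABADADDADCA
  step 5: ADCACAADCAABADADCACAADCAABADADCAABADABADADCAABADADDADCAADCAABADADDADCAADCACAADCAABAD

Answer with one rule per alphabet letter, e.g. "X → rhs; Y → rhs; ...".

  step 4 ⇒ step 5: ADDADCAADDADCAADCACAADCAABADADCAABADADDADCA ⇒ AD·CA·CA·AD·CA·AB·AD·AD·CA·CA·AD·CA·AB·AD·AD·CA·AB·AD·AB·AD·AD·CA·AB·AD·AD·D·AD·CA·AD·CA·AB·AD·AD·D·AD·CA·AD·CA·CA·AD·CA·AB·AD
    A ↦ AD
    B ↦ D
    C ↦ AB
    D ↦ CA

A->AD, B->D, C->AB, D->CA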